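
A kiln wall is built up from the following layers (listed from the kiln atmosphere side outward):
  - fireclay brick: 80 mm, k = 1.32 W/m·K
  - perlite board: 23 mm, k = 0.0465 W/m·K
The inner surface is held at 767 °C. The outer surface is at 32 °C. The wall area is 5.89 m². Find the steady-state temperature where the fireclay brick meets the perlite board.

T ≈ 687 °C

Treating each layer as a thermal resistance in series:
R_fireclay brick = L/(kA) = 0.08/(1.32×5.89) = 0.01029 K/W
R_perlite board = L/(kA) = 0.023/(0.0465×5.89) = 0.08398 K/W
R_total = 0.09427 K/W;  Q = ΔT/R_total = 735/0.09427 = 7797 W
T_interface = T_inner − Q·ΣR(inner→interface) = 767 − 7800×0.01029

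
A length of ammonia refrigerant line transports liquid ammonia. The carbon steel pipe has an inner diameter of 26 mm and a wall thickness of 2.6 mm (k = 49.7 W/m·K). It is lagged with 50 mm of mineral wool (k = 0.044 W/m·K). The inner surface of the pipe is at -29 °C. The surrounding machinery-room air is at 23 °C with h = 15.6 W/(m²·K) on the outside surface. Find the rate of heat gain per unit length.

q′ ≈ 9.72 W/m

Per-layer cylindrical resistances, series-summed:
R_carbon steel pipe wall = ln(15.6/13)/(2π×49.7×1) = 5.839×10^-4 K/W
R_mineral wool = ln(65.6/15.6)/(2π×0.044×1) = 5.195 K/W
R_outer film = 1/(h_o·2πr_oL) = 1/(15.6×2π×0.0656×1) = 0.1555 K/W
R_total = 5.351 K/W
Q = ΔT/R_total = 52/5.351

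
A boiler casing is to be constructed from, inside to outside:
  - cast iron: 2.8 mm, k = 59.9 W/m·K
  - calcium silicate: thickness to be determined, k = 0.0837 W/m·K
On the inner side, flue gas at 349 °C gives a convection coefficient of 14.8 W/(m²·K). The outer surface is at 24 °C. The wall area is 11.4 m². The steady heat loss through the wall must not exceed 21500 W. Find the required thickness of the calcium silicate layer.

Thermal resistances in series:
R_inner film = 1/(h_i·A) = 1/(14.8×11.4) = 0.005927 K/W
R_cast iron = L/(kA) = 0.0028/(59.9×11.4) = 4.1×10^-6 K/W
Sum of the known resistances R_other = 0.005931 K/W
Required total resistance R_tot = ΔT/Q_allow = 325/21500 = 0.01512 K/W
R_calcium silicate = R_tot − R_other = 0.009185 K/W
L = R·k·A = 0.009185×0.0837×11.4

L ≈ 8.76 mm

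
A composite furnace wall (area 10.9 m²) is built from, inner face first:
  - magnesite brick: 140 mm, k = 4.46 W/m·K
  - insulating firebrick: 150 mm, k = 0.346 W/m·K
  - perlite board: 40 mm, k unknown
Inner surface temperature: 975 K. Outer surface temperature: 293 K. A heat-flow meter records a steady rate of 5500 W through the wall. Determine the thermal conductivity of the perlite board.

Thermal resistances in series:
R_magnesite brick = L/(kA) = 0.14/(4.46×10.9) = 0.00288 K/W
R_insulating firebrick = L/(kA) = 0.15/(0.346×10.9) = 0.03977 K/W
Sum of known resistances R_other = 0.04265 K/W
Total R = ΔT/Q = 682/5500 = 0.124 K/W
R_perlite board = R_total − R_other = 0.08135 K/W
k = L/(R·A) = 0.04/(0.08135×10.9)

k ≈ 0.0451 W/(m·K)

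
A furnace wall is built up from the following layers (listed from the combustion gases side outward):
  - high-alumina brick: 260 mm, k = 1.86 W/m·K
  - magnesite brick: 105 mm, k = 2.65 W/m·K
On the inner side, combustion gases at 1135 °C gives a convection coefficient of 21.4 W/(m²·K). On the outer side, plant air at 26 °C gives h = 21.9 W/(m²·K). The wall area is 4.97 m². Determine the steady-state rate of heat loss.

Series thermal resistances:
R_inner film = 1/(h_i·A) = 1/(21.4×4.97) = 0.009402 K/W
R_high-alumina brick = L/(kA) = 0.26/(1.86×4.97) = 0.02813 K/W
R_magnesite brick = L/(kA) = 0.105/(2.65×4.97) = 0.007972 K/W
R_outer film = 1/(h_o·A) = 1/(21.9×4.97) = 0.009188 K/W
R_total = 0.05469 K/W
Q = ΔT / R_total = 1109 / 0.05469

Q ≈ 20300 W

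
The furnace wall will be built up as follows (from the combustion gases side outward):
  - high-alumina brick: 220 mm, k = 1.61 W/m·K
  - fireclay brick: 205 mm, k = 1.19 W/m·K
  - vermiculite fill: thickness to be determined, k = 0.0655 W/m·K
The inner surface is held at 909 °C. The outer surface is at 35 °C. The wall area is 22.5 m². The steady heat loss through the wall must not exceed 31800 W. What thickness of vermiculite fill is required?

L ≈ 20.3 mm

Treating each layer as a thermal resistance in series:
R_high-alumina brick = L/(kA) = 0.22/(1.61×22.5) = 0.006073 K/W
R_fireclay brick = L/(kA) = 0.205/(1.19×22.5) = 0.007656 K/W
Sum of the known resistances R_other = 0.01373 K/W
Required total resistance R_tot = ΔT/Q_allow = 874/31800 = 0.02748 K/W
R_vermiculite fill = R_tot − R_other = 0.01375 K/W
L = R·k·A = 0.01375×0.0655×22.5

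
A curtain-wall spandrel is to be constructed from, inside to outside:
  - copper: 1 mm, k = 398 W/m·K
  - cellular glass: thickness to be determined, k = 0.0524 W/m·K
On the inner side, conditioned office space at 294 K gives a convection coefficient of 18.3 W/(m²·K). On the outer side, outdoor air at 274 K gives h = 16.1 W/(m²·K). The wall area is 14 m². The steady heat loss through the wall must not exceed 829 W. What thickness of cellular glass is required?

Using the resistance-network approach (series):
R_inner film = 1/(h_i·A) = 1/(18.3×14) = 0.003903 K/W
R_copper = L/(kA) = 0.001/(398×14) = 1.795×10^-7 K/W
R_outer film = 1/(h_o·A) = 1/(16.1×14) = 0.004437 K/W
Sum of the known resistances R_other = 0.00834 K/W
Required total resistance R_tot = ΔT/Q_allow = 20/829 = 0.02413 K/W
R_cellular glass = R_tot − R_other = 0.01579 K/W
L = R·k·A = 0.01579×0.0524×14

L ≈ 11.6 mm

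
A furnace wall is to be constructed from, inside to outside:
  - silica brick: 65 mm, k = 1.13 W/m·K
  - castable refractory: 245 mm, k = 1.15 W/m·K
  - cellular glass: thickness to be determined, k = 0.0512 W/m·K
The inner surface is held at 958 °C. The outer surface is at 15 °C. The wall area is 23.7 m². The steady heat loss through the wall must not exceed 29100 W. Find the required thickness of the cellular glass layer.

L ≈ 25.5 mm

Using the resistance-network approach (series):
R_silica brick = L/(kA) = 0.065/(1.13×23.7) = 0.002427 K/W
R_castable refractory = L/(kA) = 0.245/(1.15×23.7) = 0.008989 K/W
Sum of the known resistances R_other = 0.01142 K/W
Required total resistance R_tot = ΔT/Q_allow = 943/29100 = 0.03241 K/W
R_cellular glass = R_tot − R_other = 0.02099 K/W
L = R·k·A = 0.02099×0.0512×23.7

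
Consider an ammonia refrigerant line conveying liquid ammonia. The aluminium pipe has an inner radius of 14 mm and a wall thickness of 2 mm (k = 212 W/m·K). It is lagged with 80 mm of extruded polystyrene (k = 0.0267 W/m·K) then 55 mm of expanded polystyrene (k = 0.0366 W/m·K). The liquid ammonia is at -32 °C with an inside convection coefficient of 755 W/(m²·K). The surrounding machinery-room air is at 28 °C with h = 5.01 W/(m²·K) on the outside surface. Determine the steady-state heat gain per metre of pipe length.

q′ ≈ 4.66 W/m

Treating each annulus and film as a series resistance:
R_inner film = 1/(h_i·2πr₁L) = 1/(755×2π×0.014×1) = 0.01506 K/W
R_aluminium pipe wall = ln(16/14)/(2π×212×1) = 1.002×10^-4 K/W
R_extruded polystyrene = ln(96/16)/(2π×0.0267×1) = 10.68 K/W
R_expanded polystyrene = ln(151/96)/(2π×0.0366×1) = 1.97 K/W
R_outer film = 1/(h_o·2πr_oL) = 1/(5.01×2π×0.151×1) = 0.2104 K/W
R_total = 12.88 K/W
Q = ΔT/R_total = 60/12.88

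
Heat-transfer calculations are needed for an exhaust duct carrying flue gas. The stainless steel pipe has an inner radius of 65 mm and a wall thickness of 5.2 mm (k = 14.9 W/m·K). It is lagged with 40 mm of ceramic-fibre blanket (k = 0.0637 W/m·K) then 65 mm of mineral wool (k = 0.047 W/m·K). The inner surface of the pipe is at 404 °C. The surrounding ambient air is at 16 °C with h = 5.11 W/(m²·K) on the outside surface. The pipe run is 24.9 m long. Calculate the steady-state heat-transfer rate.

Cylindrical conduction, so R = ln(r₂/r₁)/(2πkL) per layer, in series:
R_stainless steel pipe wall = ln(70.2/65)/(2π×14.9×24.9) = 3.301×10^-5 K/W
R_ceramic-fibre blanket = ln(110.2/70.2)/(2π×0.0637×24.9) = 0.04525 K/W
R_mineral wool = ln(175.2/110.2)/(2π×0.047×24.9) = 0.06305 K/W
R_outer film = 1/(h_o·2πr_oL) = 1/(5.11×2π×0.1752×24.9) = 0.007139 K/W
R_total = 0.1155 K/W
Q = ΔT/R_total = 388/0.1155

Q ≈ 3360 W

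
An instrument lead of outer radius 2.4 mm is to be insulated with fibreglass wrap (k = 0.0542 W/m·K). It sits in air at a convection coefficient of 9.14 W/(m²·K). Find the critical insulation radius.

r_cr ≈ 5.93 mm

For a cylinder r_cr = k/h = 0.0542/9.14
r_cr = 5.93 mm; since the bare radius (2.4 mm) is below r_cr, adding a thin layer of insulation will *increase* heat loss.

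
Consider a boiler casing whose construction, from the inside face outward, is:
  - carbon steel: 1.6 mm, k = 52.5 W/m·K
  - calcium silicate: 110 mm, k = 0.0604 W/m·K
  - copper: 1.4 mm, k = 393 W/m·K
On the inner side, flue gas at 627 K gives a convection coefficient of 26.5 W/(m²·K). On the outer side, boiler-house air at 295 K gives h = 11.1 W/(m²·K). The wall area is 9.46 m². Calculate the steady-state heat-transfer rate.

Q ≈ 1610 W

Treating each layer as a thermal resistance in series:
R_inner film = 1/(h_i·A) = 1/(26.5×9.46) = 0.003989 K/W
R_carbon steel = L/(kA) = 0.0016/(52.5×9.46) = 3.222×10^-6 K/W
R_calcium silicate = L/(kA) = 0.11/(0.0604×9.46) = 0.1925 K/W
R_copper = L/(kA) = 0.0014/(393×9.46) = 3.766×10^-7 K/W
R_outer film = 1/(h_o·A) = 1/(11.1×9.46) = 0.009523 K/W
R_total = 0.206 K/W
Q = ΔT / R_total = 332 / 0.206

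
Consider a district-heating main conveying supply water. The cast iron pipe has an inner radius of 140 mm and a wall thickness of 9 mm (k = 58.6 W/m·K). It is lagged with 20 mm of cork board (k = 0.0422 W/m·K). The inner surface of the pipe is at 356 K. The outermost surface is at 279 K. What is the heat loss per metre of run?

q′ ≈ 162 W/m

Per-layer cylindrical resistances, series-summed:
R_cast iron pipe wall = ln(149/140)/(2π×58.6×1) = 1.692×10^-4 K/W
R_cork board = ln(169/149)/(2π×0.0422×1) = 0.475 K/W
R_total = 0.4752 K/W
Q = ΔT/R_total = 77/0.4752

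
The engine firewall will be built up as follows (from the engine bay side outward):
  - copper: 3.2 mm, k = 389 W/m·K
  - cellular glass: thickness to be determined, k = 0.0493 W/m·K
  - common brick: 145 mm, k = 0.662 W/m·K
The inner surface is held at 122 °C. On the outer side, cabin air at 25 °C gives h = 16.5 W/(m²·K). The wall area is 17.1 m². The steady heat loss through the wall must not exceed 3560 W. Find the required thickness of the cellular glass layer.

Thermal resistances in series:
R_copper = L/(kA) = 0.0032/(389×17.1) = 4.811×10^-7 K/W
R_common brick = L/(kA) = 0.145/(0.662×17.1) = 0.01281 K/W
R_outer film = 1/(h_o·A) = 1/(16.5×17.1) = 0.003544 K/W
Sum of the known resistances R_other = 0.01635 K/W
Required total resistance R_tot = ΔT/Q_allow = 97/3560 = 0.02725 K/W
R_cellular glass = R_tot − R_other = 0.01089 K/W
L = R·k·A = 0.01089×0.0493×17.1

L ≈ 9.18 mm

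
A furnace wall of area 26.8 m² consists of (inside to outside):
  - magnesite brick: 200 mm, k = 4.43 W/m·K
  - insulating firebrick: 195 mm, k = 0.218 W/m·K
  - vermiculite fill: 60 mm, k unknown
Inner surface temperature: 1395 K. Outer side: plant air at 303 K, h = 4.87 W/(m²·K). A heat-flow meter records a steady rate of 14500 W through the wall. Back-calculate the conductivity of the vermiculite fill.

Using the resistance-network approach (series):
R_magnesite brick = L/(kA) = 0.2/(4.43×26.8) = 0.001685 K/W
R_insulating firebrick = L/(kA) = 0.195/(0.218×26.8) = 0.03338 K/W
R_outer film = 1/(h_o·A) = 1/(4.87×26.8) = 0.007662 K/W
Sum of known resistances R_other = 0.04272 K/W
Total R = ΔT/Q = 1092/14500 = 0.07531 K/W
R_vermiculite fill = R_total − R_other = 0.03259 K/W
k = L/(R·A) = 0.06/(0.03259×26.8)

k ≈ 0.0687 W/(m·K)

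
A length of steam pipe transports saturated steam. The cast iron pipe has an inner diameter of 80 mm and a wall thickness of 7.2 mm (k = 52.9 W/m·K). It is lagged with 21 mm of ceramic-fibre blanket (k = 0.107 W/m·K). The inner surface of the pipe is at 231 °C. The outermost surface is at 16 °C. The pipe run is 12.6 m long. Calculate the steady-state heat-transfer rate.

Cylindrical conduction, so R = ln(r₂/r₁)/(2πkL) per layer, in series:
R_cast iron pipe wall = ln(47.2/40)/(2π×52.9×12.6) = 3.952×10^-5 K/W
R_ceramic-fibre blanket = ln(68.2/47.2)/(2π×0.107×12.6) = 0.04345 K/W
R_total = 0.04349 K/W
Q = ΔT/R_total = 215/0.04349

Q ≈ 4940 W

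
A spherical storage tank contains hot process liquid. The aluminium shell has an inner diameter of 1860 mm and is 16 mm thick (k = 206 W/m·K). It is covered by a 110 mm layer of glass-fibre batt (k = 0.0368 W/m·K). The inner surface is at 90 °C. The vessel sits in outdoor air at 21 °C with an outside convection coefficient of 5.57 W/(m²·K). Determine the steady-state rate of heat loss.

Radial (spherical) resistances in series:
R_aluminium shell = (1/0.93 − 1/0.946)/(4π×206) = 7.025×10^-6 K/W
R_glass-fibre batt = (1/0.946 − 1/1.056)/(4π×0.0368) = 0.2381 K/W
R_outer film = 1/(h·4πr_o²) = 1/(5.57×4π×1.056²) = 0.01281 K/W
R_total = 0.2509 K/W
Q = ΔT/R_total = 69/0.2509

Q ≈ 275 W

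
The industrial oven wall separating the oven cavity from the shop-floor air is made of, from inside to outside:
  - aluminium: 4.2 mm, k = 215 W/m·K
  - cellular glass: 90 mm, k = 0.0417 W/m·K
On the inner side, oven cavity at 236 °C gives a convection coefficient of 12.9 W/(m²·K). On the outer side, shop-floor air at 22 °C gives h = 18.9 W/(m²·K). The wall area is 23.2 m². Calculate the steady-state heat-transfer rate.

Q ≈ 2170 W

Treating each layer as a thermal resistance in series:
R_inner film = 1/(h_i·A) = 1/(12.9×23.2) = 0.003341 K/W
R_aluminium = L/(kA) = 0.0042/(215×23.2) = 8.42×10^-7 K/W
R_cellular glass = L/(kA) = 0.09/(0.0417×23.2) = 0.09303 K/W
R_outer film = 1/(h_o·A) = 1/(18.9×23.2) = 0.002281 K/W
R_total = 0.09865 K/W
Q = ΔT / R_total = 214 / 0.09865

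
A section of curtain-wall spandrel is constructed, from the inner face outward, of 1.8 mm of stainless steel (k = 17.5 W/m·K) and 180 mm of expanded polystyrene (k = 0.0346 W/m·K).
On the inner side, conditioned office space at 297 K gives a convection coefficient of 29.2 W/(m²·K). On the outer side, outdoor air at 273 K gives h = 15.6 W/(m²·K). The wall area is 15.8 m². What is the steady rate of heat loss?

Series thermal resistances:
R_inner film = 1/(h_i·A) = 1/(29.2×15.8) = 0.002168 K/W
R_stainless steel = L/(kA) = 0.0018/(17.5×15.8) = 6.51×10^-6 K/W
R_expanded polystyrene = L/(kA) = 0.18/(0.0346×15.8) = 0.3293 K/W
R_outer film = 1/(h_o·A) = 1/(15.6×15.8) = 0.004057 K/W
R_total = 0.3355 K/W
Q = ΔT / R_total = 24 / 0.3355

Q ≈ 71.5 W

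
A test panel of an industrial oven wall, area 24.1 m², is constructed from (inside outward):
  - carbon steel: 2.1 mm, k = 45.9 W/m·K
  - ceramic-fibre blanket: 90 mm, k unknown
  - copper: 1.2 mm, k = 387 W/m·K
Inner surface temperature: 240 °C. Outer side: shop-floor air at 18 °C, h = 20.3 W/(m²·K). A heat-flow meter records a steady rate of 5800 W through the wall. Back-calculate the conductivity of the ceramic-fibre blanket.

Using the resistance-network approach (series):
R_carbon steel = L/(kA) = 0.0021/(45.9×24.1) = 1.898×10^-6 K/W
R_copper = L/(kA) = 0.0012/(387×24.1) = 1.287×10^-7 K/W
R_outer film = 1/(h_o·A) = 1/(20.3×24.1) = 0.002044 K/W
Sum of known resistances R_other = 0.002046 K/W
Total R = ΔT/Q = 222/5800 = 0.03828 K/W
R_ceramic-fibre blanket = R_total − R_other = 0.03623 K/W
k = L/(R·A) = 0.09/(0.03623×24.1)

k ≈ 0.103 W/(m·K)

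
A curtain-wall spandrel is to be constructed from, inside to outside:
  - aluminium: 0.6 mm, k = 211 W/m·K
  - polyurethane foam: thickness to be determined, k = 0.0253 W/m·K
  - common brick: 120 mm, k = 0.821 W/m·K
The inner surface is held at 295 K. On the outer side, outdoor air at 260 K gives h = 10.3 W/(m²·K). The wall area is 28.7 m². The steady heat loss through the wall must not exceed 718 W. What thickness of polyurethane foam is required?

Using the resistance-network approach (series):
R_aluminium = L/(kA) = 0.0006/(211×28.7) = 9.908×10^-8 K/W
R_common brick = L/(kA) = 0.12/(0.821×28.7) = 0.005093 K/W
R_outer film = 1/(h_o·A) = 1/(10.3×28.7) = 0.003383 K/W
Sum of the known resistances R_other = 0.008476 K/W
Required total resistance R_tot = ΔT/Q_allow = 35/718 = 0.04875 K/W
R_polyurethane foam = R_tot − R_other = 0.04027 K/W
L = R·k·A = 0.04027×0.0253×28.7

L ≈ 29.2 mm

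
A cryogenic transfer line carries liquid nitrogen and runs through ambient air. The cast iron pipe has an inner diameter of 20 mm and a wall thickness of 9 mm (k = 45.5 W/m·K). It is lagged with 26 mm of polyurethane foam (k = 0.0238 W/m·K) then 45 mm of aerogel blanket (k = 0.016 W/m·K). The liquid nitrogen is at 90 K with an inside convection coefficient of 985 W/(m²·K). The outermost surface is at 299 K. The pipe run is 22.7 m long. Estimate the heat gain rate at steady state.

Q ≈ 374 W

Per-layer cylindrical resistances, series-summed:
R_inner film = 1/(h_i·2πr₁L) = 1/(985×2π×0.01×22.7) = 7.118×10^-4 K/W
R_cast iron pipe wall = ln(19/10)/(2π×45.5×22.7) = 9.891×10^-5 K/W
R_polyurethane foam = ln(45/19)/(2π×0.0238×22.7) = 0.254 K/W
R_aerogel blanket = ln(90/45)/(2π×0.016×22.7) = 0.3037 K/W
R_total = 0.5586 K/W
Q = ΔT/R_total = 209/0.5586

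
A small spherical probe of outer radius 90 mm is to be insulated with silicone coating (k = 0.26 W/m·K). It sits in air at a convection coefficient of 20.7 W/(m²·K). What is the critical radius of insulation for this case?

r_cr ≈ 25.1 mm

For a sphere r_cr = 2k/h = 2×0.26/20.7
r_cr = 25.1 mm; since the bare radius (90 mm) is above r_cr, any added insulation will reduce heat loss.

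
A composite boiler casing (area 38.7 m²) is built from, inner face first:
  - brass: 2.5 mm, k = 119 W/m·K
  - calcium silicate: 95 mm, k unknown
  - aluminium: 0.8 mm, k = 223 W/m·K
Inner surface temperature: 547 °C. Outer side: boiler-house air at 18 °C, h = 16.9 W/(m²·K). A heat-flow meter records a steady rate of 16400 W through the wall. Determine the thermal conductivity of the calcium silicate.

Series thermal resistances:
R_brass = L/(kA) = 0.0025/(119×38.7) = 5.429×10^-7 K/W
R_aluminium = L/(kA) = 0.0008/(223×38.7) = 9.27×10^-8 K/W
R_outer film = 1/(h_o·A) = 1/(16.9×38.7) = 0.001529 K/W
Sum of known resistances R_other = 0.00153 K/W
Total R = ΔT/Q = 529/16400 = 0.03226 K/W
R_calcium silicate = R_total − R_other = 0.03073 K/W
k = L/(R·A) = 0.095/(0.03073×38.7)

k ≈ 0.0799 W/(m·K)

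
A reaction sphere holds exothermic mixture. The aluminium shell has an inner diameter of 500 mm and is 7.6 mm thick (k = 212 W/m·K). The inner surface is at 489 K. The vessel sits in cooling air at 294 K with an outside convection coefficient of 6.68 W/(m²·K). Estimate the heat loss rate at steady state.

Q ≈ 1090 W

Spherical conduction: R = (1/r_in − 1/r_out)/(4πk) per layer; series-sum.
R_aluminium shell = (1/0.25 − 1/0.2576)/(4π×212) = 4.43×10^-5 K/W
R_outer film = 1/(h·4πr_o²) = 1/(6.68×4π×0.2576²) = 0.1795 K/W
R_total = 0.1796 K/W
Q = ΔT/R_total = 195/0.1796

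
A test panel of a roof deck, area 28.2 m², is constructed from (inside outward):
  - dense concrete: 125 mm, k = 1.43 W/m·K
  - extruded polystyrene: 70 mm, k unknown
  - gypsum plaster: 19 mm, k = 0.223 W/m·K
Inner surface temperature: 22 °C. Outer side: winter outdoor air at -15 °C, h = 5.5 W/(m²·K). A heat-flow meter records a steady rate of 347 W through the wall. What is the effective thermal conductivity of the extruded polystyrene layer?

k ≈ 0.0264 W/(m·K)

Using the resistance-network approach (series):
R_dense concrete = L/(kA) = 0.125/(1.43×28.2) = 0.0031 K/W
R_gypsum plaster = L/(kA) = 0.019/(0.223×28.2) = 0.003021 K/W
R_outer film = 1/(h_o·A) = 1/(5.5×28.2) = 0.006447 K/W
Sum of known resistances R_other = 0.01257 K/W
Total R = ΔT/Q = 37/347 = 0.1066 K/W
R_extruded polystyrene = R_total − R_other = 0.09406 K/W
k = L/(R·A) = 0.07/(0.09406×28.2)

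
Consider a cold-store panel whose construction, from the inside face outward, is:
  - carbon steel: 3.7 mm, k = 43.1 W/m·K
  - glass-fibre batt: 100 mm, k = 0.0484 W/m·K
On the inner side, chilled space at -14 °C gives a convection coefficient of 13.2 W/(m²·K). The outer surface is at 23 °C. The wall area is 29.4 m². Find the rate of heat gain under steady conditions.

Model the wall as resistances in series:
R_inner film = 1/(h_i·A) = 1/(13.2×29.4) = 0.002577 K/W
R_carbon steel = L/(kA) = 0.0037/(43.1×29.4) = 2.92×10^-6 K/W
R_glass-fibre batt = L/(kA) = 0.1/(0.0484×29.4) = 0.07028 K/W
R_total = 0.07286 K/W
Q = ΔT / R_total = 37 / 0.07286

Q ≈ 508 W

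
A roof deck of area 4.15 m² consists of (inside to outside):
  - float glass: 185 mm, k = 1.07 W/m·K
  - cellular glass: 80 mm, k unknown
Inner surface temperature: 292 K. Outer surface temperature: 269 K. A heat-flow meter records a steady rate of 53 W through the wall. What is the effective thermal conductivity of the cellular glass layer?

k ≈ 0.0491 W/(m·K)

Using the resistance-network approach (series):
R_float glass = L/(kA) = 0.185/(1.07×4.15) = 0.04166 K/W
Sum of known resistances R_other = 0.04166 K/W
Total R = ΔT/Q = 23/53 = 0.434 K/W
R_cellular glass = R_total − R_other = 0.3923 K/W
k = L/(R·A) = 0.08/(0.3923×4.15)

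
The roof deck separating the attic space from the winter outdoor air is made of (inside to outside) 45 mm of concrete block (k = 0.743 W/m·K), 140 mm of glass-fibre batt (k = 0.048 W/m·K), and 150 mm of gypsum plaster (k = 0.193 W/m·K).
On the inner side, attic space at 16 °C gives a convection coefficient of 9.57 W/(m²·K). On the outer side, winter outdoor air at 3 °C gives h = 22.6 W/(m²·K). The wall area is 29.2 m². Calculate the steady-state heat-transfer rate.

Series thermal resistances:
R_inner film = 1/(h_i·A) = 1/(9.57×29.2) = 0.003579 K/W
R_concrete block = L/(kA) = 0.045/(0.743×29.2) = 0.002074 K/W
R_glass-fibre batt = L/(kA) = 0.14/(0.048×29.2) = 0.09989 K/W
R_gypsum plaster = L/(kA) = 0.15/(0.193×29.2) = 0.02662 K/W
R_outer film = 1/(h_o·A) = 1/(22.6×29.2) = 0.001515 K/W
R_total = 0.1337 K/W
Q = ΔT / R_total = 13 / 0.1337

Q ≈ 97.3 W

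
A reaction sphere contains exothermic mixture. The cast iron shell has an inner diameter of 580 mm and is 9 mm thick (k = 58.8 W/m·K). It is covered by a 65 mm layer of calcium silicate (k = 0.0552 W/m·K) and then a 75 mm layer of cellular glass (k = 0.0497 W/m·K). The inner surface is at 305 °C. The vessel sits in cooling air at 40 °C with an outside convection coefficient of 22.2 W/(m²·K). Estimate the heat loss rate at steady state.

Radial (spherical) resistances in series:
R_cast iron shell = (1/0.29 − 1/0.299)/(4π×58.8) = 1.405×10^-4 K/W
R_calcium silicate = (1/0.299 − 1/0.364)/(4π×0.0552) = 0.861 K/W
R_cellular glass = (1/0.364 − 1/0.439)/(4π×0.0497) = 0.7515 K/W
R_outer film = 1/(h·4πr_o²) = 1/(22.2×4π×0.439²) = 0.0186 K/W
R_total = 1.631 K/W
Q = ΔT/R_total = 265/1.631

Q ≈ 162 W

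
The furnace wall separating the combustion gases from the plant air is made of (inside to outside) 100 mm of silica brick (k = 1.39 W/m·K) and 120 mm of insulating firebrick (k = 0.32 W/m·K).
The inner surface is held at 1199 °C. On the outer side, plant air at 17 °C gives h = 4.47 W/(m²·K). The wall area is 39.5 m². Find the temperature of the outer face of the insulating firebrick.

T ≈ 411 °C

Series thermal resistances:
R_silica brick = L/(kA) = 0.1/(1.39×39.5) = 0.001821 K/W
R_insulating firebrick = L/(kA) = 0.12/(0.32×39.5) = 0.009494 K/W
R_outer film = 1/(h_o·A) = 1/(4.47×39.5) = 0.005664 K/W
R_total = 0.01698 K/W;  Q = ΔT/R_total = 1182/0.01698 = 69620 W
T_interface = T_inner − Q·ΣR(inner→interface) = 1199 − 69600×0.01131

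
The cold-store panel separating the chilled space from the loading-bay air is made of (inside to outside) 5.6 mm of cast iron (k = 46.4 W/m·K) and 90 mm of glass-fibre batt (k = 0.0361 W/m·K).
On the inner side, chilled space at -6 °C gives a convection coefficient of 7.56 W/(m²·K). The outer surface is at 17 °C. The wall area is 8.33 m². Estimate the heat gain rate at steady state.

Thermal resistances in series:
R_inner film = 1/(h_i·A) = 1/(7.56×8.33) = 0.01588 K/W
R_cast iron = L/(kA) = 0.0056/(46.4×8.33) = 1.449×10^-5 K/W
R_glass-fibre batt = L/(kA) = 0.09/(0.0361×8.33) = 0.2993 K/W
R_total = 0.3152 K/W
Q = ΔT / R_total = 23 / 0.3152

Q ≈ 73 W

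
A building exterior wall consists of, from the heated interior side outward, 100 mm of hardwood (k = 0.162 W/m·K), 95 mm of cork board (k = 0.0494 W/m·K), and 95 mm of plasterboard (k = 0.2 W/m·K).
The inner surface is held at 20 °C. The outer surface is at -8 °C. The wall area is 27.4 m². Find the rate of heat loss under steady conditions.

Using the resistance-network approach (series):
R_hardwood = L/(kA) = 0.1/(0.162×27.4) = 0.02253 K/W
R_cork board = L/(kA) = 0.095/(0.0494×27.4) = 0.07019 K/W
R_plasterboard = L/(kA) = 0.095/(0.2×27.4) = 0.01734 K/W
R_total = 0.11 K/W
Q = ΔT / R_total = 28 / 0.11

Q ≈ 254 W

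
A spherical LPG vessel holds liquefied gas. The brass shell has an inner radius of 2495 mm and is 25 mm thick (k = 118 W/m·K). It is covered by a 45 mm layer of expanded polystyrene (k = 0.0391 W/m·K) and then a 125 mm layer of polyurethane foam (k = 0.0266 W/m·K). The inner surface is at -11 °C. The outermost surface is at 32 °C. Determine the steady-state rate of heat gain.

Q ≈ 629 W

Radial (spherical) resistances in series:
R_brass shell = (1/2.495 − 1/2.52)/(4π×118) = 2.681×10^-6 K/W
R_expanded polystyrene = (1/2.52 − 1/2.565)/(4π×0.0391) = 0.01417 K/W
R_polyurethane foam = (1/2.565 − 1/2.69)/(4π×0.0266) = 0.0542 K/W
R_total = 0.06837 K/W
Q = ΔT/R_total = 43/0.06837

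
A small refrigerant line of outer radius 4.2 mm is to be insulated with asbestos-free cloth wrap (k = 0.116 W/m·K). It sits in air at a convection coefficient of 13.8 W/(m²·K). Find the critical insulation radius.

r_cr ≈ 8.41 mm

For a cylinder r_cr = k/h = 0.116/13.8
r_cr = 8.41 mm; since the bare radius (4.2 mm) is below r_cr, adding a thin layer of insulation will *increase* heat loss.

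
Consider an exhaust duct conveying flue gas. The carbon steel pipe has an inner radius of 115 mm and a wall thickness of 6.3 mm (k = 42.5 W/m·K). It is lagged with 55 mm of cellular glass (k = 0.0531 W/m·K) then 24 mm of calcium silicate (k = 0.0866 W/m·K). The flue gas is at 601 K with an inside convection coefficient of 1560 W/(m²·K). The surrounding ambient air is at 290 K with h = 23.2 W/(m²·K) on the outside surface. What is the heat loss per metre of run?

Treating each annulus and film as a series resistance:
R_inner film = 1/(h_i·2πr₁L) = 1/(1560×2π×0.115×1) = 8.872×10^-4 K/W
R_carbon steel pipe wall = ln(121.3/115)/(2π×42.5×1) = 1.997×10^-4 K/W
R_cellular glass = ln(176.3/121.3)/(2π×0.0531×1) = 1.121 K/W
R_calcium silicate = ln(200.3/176.3)/(2π×0.0866×1) = 0.2346 K/W
R_outer film = 1/(h_o·2πr_oL) = 1/(23.2×2π×0.2003×1) = 0.03425 K/W
R_total = 1.391 K/W
Q = ΔT/R_total = 311/1.391

q′ ≈ 224 W/m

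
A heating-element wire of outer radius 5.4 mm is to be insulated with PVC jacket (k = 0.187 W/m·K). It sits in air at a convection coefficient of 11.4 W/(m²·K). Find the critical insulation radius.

r_cr ≈ 16.4 mm

For a cylinder r_cr = k/h = 0.187/11.4
r_cr = 16.4 mm; since the bare radius (5.4 mm) is below r_cr, adding a thin layer of insulation will *increase* heat loss.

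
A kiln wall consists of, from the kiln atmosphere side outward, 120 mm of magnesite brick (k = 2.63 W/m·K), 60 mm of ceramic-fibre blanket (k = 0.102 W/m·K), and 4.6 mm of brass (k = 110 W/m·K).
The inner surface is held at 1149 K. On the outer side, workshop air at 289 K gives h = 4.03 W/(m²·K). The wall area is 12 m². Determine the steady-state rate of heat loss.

Q ≈ 11700 W

Model the wall as resistances in series:
R_magnesite brick = L/(kA) = 0.12/(2.63×12) = 0.003802 K/W
R_ceramic-fibre blanket = L/(kA) = 0.06/(0.102×12) = 0.04902 K/W
R_brass = L/(kA) = 0.0046/(110×12) = 3.485×10^-6 K/W
R_outer film = 1/(h_o·A) = 1/(4.03×12) = 0.02068 K/W
R_total = 0.0735 K/W
Q = ΔT / R_total = 860 / 0.0735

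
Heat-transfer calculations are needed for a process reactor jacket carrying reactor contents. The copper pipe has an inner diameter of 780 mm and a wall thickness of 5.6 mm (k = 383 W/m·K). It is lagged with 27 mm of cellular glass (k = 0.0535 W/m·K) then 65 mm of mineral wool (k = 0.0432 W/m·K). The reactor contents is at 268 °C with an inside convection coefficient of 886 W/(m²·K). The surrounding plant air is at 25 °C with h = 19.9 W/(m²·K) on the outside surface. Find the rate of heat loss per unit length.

q′ ≈ 328 W/m

For a radial system each layer contributes R = ln(r_out/r_in)/(2πkL); films add R = 1/(hA).
R_inner film = 1/(h_i·2πr₁L) = 1/(886×2π×0.39×1) = 4.606×10^-4 K/W
R_copper pipe wall = ln(395.6/390)/(2π×383×1) = 5.924×10^-6 K/W
R_cellular glass = ln(422.6/395.6)/(2π×0.0535×1) = 0.1964 K/W
R_mineral wool = ln(487.6/422.6)/(2π×0.0432×1) = 0.5271 K/W
R_outer film = 1/(h_o·2πr_oL) = 1/(19.9×2π×0.4876×1) = 0.0164 K/W
R_total = 0.7404 K/W
Q = ΔT/R_total = 243/0.7404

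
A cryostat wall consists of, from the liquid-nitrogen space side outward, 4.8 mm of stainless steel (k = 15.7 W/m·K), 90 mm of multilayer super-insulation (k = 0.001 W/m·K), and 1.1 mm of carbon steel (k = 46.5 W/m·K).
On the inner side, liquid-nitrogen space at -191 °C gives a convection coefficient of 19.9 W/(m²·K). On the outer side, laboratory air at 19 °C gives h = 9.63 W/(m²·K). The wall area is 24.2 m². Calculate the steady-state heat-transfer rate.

Series thermal resistances:
R_inner film = 1/(h_i·A) = 1/(19.9×24.2) = 0.002076 K/W
R_stainless steel = L/(kA) = 0.0048/(15.7×24.2) = 1.263×10^-5 K/W
R_multilayer super-insulation = L/(kA) = 0.09/(0.001×24.2) = 3.719 K/W
R_carbon steel = L/(kA) = 0.0011/(46.5×24.2) = 9.775×10^-7 K/W
R_outer film = 1/(h_o·A) = 1/(9.63×24.2) = 0.004291 K/W
R_total = 3.725 K/W
Q = ΔT / R_total = 210 / 3.725

Q ≈ 56.4 W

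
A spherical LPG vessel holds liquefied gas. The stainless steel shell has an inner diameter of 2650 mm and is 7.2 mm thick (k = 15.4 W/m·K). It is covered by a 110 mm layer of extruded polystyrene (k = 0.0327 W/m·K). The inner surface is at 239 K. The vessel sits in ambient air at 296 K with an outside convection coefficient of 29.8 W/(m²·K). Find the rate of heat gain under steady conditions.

For a spherical shell R = (1/r₁ − 1/r₂)/(4πk); film R = 1/(h·4πr²). In series:
R_stainless steel shell = (1/1.325 − 1/1.3322)/(4π×15.4) = 2.108×10^-5 K/W
R_extruded polystyrene = (1/1.3322 − 1/1.4422)/(4π×0.0327) = 0.1393 K/W
R_outer film = 1/(h·4πr_o²) = 1/(29.8×4π×1.4422²) = 0.001284 K/W
R_total = 0.1406 K/W
Q = ΔT/R_total = 57/0.1406

Q ≈ 405 W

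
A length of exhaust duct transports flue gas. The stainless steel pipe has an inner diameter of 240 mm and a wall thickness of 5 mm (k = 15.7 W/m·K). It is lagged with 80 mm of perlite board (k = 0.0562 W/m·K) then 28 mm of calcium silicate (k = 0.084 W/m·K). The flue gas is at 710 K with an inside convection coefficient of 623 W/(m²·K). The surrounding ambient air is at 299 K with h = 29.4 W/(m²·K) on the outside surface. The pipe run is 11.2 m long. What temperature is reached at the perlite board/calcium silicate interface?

T ≈ 364 K

Cylindrical conduction, so R = ln(r₂/r₁)/(2πkL) per layer, in series:
R_inner film = 1/(h_i·2πr₁L) = 1/(623×2π×0.12×11.2) = 1.901×10^-4 K/W
R_stainless steel pipe wall = ln(125/120)/(2π×15.7×11.2) = 3.695×10^-5 K/W
R_perlite board = ln(205/125)/(2π×0.0562×11.2) = 0.1251 K/W
R_calcium silicate = ln(233/205)/(2π×0.084×11.2) = 0.02166 K/W
R_outer film = 1/(h_o·2πr_oL) = 1/(29.4×2π×0.233×11.2) = 0.002074 K/W
R_total = 0.149 K/W
Q = ΔT/R_total = 411/0.149
Q = 2760 W
T_interface = T_inner − Q·ΣR(inner→interface) = 710 − 2760×0.1253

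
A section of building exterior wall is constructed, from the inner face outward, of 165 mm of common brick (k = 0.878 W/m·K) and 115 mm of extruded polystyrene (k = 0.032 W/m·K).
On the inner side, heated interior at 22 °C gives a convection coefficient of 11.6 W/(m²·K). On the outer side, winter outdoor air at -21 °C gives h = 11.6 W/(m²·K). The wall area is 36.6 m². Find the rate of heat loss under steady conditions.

Treating each layer as a thermal resistance in series:
R_inner film = 1/(h_i·A) = 1/(11.6×36.6) = 0.002355 K/W
R_common brick = L/(kA) = 0.165/(0.878×36.6) = 0.005135 K/W
R_extruded polystyrene = L/(kA) = 0.115/(0.032×36.6) = 0.09819 K/W
R_outer film = 1/(h_o·A) = 1/(11.6×36.6) = 0.002355 K/W
R_total = 0.108 K/W
Q = ΔT / R_total = 43 / 0.108

Q ≈ 398 W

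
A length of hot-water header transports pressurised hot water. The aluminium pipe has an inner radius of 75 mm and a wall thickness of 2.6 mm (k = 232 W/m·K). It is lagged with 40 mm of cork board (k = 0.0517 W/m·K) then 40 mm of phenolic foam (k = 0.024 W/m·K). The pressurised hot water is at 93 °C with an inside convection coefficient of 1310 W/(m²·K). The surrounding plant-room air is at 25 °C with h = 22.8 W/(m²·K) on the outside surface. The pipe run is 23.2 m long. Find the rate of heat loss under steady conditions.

Q ≈ 483 W

Per-layer cylindrical resistances, series-summed:
R_inner film = 1/(h_i·2πr₁L) = 1/(1310×2π×0.075×23.2) = 6.982×10^-5 K/W
R_aluminium pipe wall = ln(77.6/75)/(2π×232×23.2) = 1.008×10^-6 K/W
R_cork board = ln(117.6/77.6)/(2π×0.0517×23.2) = 0.05516 K/W
R_phenolic foam = ln(157.6/117.6)/(2π×0.024×23.2) = 0.08369 K/W
R_outer film = 1/(h_o·2πr_oL) = 1/(22.8×2π×0.1576×23.2) = 0.001909 K/W
R_total = 0.1408 K/W
Q = ΔT/R_total = 68/0.1408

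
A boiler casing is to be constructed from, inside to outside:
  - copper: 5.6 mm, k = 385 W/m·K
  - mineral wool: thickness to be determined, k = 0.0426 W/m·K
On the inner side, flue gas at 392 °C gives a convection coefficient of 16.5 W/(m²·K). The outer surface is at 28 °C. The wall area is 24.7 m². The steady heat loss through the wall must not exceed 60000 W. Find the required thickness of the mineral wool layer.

Thermal resistances in series:
R_inner film = 1/(h_i·A) = 1/(16.5×24.7) = 0.002454 K/W
R_copper = L/(kA) = 0.0056/(385×24.7) = 5.889×10^-7 K/W
Sum of the known resistances R_other = 0.002454 K/W
Required total resistance R_tot = ΔT/Q_allow = 364/60000 = 0.006067 K/W
R_mineral wool = R_tot − R_other = 0.003612 K/W
L = R·k·A = 0.003612×0.0426×24.7

L ≈ 3.8 mm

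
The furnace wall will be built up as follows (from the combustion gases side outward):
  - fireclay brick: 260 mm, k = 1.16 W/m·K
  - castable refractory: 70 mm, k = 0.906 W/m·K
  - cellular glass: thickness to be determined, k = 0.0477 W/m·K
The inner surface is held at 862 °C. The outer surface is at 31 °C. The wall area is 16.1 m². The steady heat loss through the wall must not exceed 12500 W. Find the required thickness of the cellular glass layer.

Using the resistance-network approach (series):
R_fireclay brick = L/(kA) = 0.26/(1.16×16.1) = 0.01392 K/W
R_castable refractory = L/(kA) = 0.07/(0.906×16.1) = 0.004799 K/W
Sum of the known resistances R_other = 0.01872 K/W
Required total resistance R_tot = ΔT/Q_allow = 831/12500 = 0.06648 K/W
R_cellular glass = R_tot − R_other = 0.04776 K/W
L = R·k·A = 0.04776×0.0477×16.1

L ≈ 36.7 mm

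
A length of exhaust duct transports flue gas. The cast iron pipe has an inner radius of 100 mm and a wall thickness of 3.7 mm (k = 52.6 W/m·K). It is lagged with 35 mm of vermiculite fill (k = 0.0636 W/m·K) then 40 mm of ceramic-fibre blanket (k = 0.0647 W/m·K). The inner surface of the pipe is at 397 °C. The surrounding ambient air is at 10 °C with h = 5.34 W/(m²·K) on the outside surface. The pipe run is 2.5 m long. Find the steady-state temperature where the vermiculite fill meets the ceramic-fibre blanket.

Radial resistances (cylindrical: R_cond = ln(r_o/r_i)/(2πkL), R_conv = 1/(h·2πrL)):
R_cast iron pipe wall = ln(103.7/100)/(2π×52.6×2.5) = 4.397×10^-5 K/W
R_vermiculite fill = ln(138.7/103.7)/(2π×0.0636×2.5) = 0.2911 K/W
R_ceramic-fibre blanket = ln(178.7/138.7)/(2π×0.0647×2.5) = 0.2493 K/W
R_outer film = 1/(h_o·2πr_oL) = 1/(5.34×2π×0.1787×2.5) = 0.06671 K/W
R_total = 0.6072 K/W
Q = ΔT/R_total = 387/0.6072
Q = 637 W
T_interface = T_inner − Q·ΣR(inner→interface) = 397 − 637×0.2911

T ≈ 211 °C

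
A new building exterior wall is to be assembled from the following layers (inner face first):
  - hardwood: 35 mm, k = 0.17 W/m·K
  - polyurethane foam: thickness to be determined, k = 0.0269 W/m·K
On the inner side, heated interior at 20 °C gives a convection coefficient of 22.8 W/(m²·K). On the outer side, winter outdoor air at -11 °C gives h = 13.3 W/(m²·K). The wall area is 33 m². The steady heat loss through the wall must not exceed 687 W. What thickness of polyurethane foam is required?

Treating each layer as a thermal resistance in series:
R_inner film = 1/(h_i·A) = 1/(22.8×33) = 0.001329 K/W
R_hardwood = L/(kA) = 0.035/(0.17×33) = 0.006239 K/W
R_outer film = 1/(h_o·A) = 1/(13.3×33) = 0.002278 K/W
Sum of the known resistances R_other = 0.009846 K/W
Required total resistance R_tot = ΔT/Q_allow = 31/687 = 0.04512 K/W
R_polyurethane foam = R_tot − R_other = 0.03528 K/W
L = R·k·A = 0.03528×0.0269×33

L ≈ 31.3 mm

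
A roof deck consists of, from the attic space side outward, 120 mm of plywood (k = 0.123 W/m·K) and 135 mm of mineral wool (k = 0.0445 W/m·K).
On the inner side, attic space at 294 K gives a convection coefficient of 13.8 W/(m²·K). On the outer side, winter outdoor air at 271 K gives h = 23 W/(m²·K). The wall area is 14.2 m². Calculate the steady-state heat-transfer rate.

Q ≈ 79.2 W

Series thermal resistances:
R_inner film = 1/(h_i·A) = 1/(13.8×14.2) = 0.005103 K/W
R_plywood = L/(kA) = 0.12/(0.123×14.2) = 0.0687 K/W
R_mineral wool = L/(kA) = 0.135/(0.0445×14.2) = 0.2136 K/W
R_outer film = 1/(h_o·A) = 1/(23×14.2) = 0.003062 K/W
R_total = 0.2905 K/W
Q = ΔT / R_total = 23 / 0.2905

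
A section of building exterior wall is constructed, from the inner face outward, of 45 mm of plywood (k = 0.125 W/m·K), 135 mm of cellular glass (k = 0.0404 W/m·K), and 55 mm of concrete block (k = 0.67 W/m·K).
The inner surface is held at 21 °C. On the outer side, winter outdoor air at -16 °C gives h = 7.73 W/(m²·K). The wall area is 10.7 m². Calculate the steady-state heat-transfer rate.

Thermal resistances in series:
R_plywood = L/(kA) = 0.045/(0.125×10.7) = 0.03364 K/W
R_cellular glass = L/(kA) = 0.135/(0.0404×10.7) = 0.3123 K/W
R_concrete block = L/(kA) = 0.055/(0.67×10.7) = 0.007672 K/W
R_outer film = 1/(h_o·A) = 1/(7.73×10.7) = 0.01209 K/W
R_total = 0.3657 K/W
Q = ΔT / R_total = 37 / 0.3657

Q ≈ 101 W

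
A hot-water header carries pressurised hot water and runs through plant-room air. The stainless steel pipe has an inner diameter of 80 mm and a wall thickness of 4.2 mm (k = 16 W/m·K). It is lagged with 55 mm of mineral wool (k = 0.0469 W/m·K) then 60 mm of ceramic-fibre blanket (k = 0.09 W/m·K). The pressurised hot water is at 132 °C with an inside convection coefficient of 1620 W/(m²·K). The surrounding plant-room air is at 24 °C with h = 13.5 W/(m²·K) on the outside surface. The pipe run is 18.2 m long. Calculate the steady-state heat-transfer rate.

Q ≈ 537 W

Per-layer cylindrical resistances, series-summed:
R_inner film = 1/(h_i·2πr₁L) = 1/(1620×2π×0.04×18.2) = 1.35×10^-4 K/W
R_stainless steel pipe wall = ln(44.2/40)/(2π×16×18.2) = 5.457×10^-5 K/W
R_mineral wool = ln(99.2/44.2)/(2π×0.0469×18.2) = 0.1507 K/W
R_ceramic-fibre blanket = ln(159.2/99.2)/(2π×0.09×18.2) = 0.04596 K/W
R_outer film = 1/(h_o·2πr_oL) = 1/(13.5×2π×0.1592×18.2) = 0.004069 K/W
R_total = 0.201 K/W
Q = ΔT/R_total = 108/0.201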